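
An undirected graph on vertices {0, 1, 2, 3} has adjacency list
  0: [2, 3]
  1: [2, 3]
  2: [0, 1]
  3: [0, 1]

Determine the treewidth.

A width-2 tree decomposition is:
Bags: B1 = {0, 1, 2}  B2 = {0, 1, 3}
Tree: B1–B2
Every bag has size at most 3, so the width is 3 − 1 = 2 and tw(G) ≤ 2. For the lower bound, G contains the cycle 0–2–1–3–0, so G is not a forest; only forests have treewidth ≤ 1, hence tw(G) ≥ 2. Therefore the treewidth is 2.

2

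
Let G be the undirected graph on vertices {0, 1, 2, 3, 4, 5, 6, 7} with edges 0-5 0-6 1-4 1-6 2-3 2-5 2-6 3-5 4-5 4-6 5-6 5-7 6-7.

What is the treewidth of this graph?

2

A width-2 tree decomposition is:
Bags: B1 = {5, 6, 7}  B2 = {4, 5, 6}  B3 = {0, 5, 6}  B4 = {2, 5, 6}  B5 = {1, 4, 6}  B6 = {2, 3, 5}
Tree: B1–B2, B2–B3, B1–B4, B2–B5, B4–B6
Every bag has size at most 3, so the width is 3 − 1 = 2 and tw(G) ≤ 2. For the lower bound, the 3 vertices {1, 4, 6} are pairwise adjacent, and any tree decomposition puts a clique entirely inside one bag — forcing width ≥ 2. Therefore the treewidth is 2.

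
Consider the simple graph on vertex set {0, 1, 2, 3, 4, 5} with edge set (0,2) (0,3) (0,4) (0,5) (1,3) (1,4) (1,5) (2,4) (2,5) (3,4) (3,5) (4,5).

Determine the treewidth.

A width-3 tree decomposition is:
Bags: B1 = {1, 3, 4, 5}  B2 = {0, 3, 4, 5}  B3 = {0, 2, 4, 5}
Tree: B1–B2, B2–B3
Each bag holds 4 vertices, so the decomposition has width 3, which upper-bounds the treewidth. Conversely, {0, 2, 4, 5} is a clique of size 4, and the vertices of any clique must share a bag in every tree decomposition; so some bag has ≥ 4 vertices and tw(G) ≥ 3. The upper and lower bounds meet at 3, so that is the treewidth.

3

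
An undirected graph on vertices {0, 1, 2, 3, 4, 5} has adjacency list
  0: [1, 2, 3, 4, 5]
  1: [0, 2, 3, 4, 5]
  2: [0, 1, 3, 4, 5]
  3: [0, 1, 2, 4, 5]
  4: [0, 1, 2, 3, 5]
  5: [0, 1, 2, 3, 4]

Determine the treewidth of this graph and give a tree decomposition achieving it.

Treewidth 5.
One optimal decomposition is:
Bags: B1 = {0, 1, 2, 3, 4, 5}
Tree: (single bag)

With just one bag of size 6, the width is 6 − 1 = 5, so tw(G) ≤ 5. On the other hand G contains the 6-clique {0, 1, 2, 3, 4, 5}. A clique must lie in a single bag of any decomposition, so no decomposition can have width below 5. Therefore the treewidth is 5.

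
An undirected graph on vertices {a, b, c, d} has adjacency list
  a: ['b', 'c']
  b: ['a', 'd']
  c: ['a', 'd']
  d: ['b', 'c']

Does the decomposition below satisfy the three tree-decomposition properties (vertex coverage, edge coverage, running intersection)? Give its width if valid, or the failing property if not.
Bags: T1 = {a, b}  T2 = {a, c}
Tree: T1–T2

No — vertex d appears in no bag.

A tree decomposition must satisfy three properties: every vertex lies in some bag; for every edge, both endpoints lie together in some bag; and for every vertex, the bags containing it form a connected subtree. Here vertex d appears in no bag, so the decomposition is invalid.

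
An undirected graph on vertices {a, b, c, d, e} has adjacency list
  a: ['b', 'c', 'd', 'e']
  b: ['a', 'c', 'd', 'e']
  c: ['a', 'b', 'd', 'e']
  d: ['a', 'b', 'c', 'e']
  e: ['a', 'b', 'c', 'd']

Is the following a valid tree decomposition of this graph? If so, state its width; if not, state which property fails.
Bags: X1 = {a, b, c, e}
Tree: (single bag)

No — vertex d appears in no bag.

A tree decomposition must satisfy three properties: every vertex lies in some bag; for every edge, both endpoints lie together in some bag; and for every vertex, the bags containing it form a connected subtree. Here vertex d appears in no bag, so the decomposition is invalid.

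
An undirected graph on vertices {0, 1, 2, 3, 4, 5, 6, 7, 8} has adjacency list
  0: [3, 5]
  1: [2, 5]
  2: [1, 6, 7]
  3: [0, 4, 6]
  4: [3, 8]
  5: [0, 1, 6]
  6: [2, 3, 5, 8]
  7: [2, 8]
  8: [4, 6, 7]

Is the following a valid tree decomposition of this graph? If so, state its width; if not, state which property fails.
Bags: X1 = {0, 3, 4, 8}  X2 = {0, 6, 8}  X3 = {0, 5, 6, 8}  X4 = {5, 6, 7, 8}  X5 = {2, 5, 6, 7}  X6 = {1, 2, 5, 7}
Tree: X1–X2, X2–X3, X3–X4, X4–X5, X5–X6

No — edge (3,6) lies in no bag.

A tree decomposition must satisfy three properties: every vertex lies in some bag; for every edge, both endpoints lie together in some bag; and for every vertex, the bags containing it form a connected subtree. Here edge (3,6) lies in no bag, so the decomposition is invalid.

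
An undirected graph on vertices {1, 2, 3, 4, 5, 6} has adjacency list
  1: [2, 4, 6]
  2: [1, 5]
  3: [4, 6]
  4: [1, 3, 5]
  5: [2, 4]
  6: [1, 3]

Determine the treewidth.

2

A width-2 tree decomposition is:
Bags: B1 = {2, 4, 5}  B2 = {1, 2, 4}  B3 = {1, 3, 4}  B4 = {1, 3, 6}
Tree: B1–B2, B2–B3, B3–B4
Each bag holds 3 vertices, so the decomposition has width 2, which upper-bounds the treewidth. The edges 5–2–1–4–5 form a cycle, so G is not a tree and its treewidth is at least 2. Hence tw(G) = 2 exactly.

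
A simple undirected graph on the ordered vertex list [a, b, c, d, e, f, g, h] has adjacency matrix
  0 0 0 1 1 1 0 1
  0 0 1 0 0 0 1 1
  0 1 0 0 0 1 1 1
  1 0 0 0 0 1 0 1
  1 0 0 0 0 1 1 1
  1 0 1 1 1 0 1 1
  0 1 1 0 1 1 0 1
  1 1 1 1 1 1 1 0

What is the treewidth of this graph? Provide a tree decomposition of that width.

Treewidth 3.
One optimal decomposition is:
Bags: B1 = {e, f, g, h}  B2 = {c, f, g, h}  B3 = {a, e, f, h}  B4 = {b, c, g, h}  B5 = {a, d, f, h}
Tree: B1–B2, B1–B3, B2–B4, B3–B5

The largest bag has 4 vertices, giving width 3; this decomposition certifies tw(G) ≤ 3. On the other hand G contains the 4-clique {a, d, f, h}. A clique must lie in a single bag of any decomposition, so no decomposition can have width below 3. The upper and lower bounds meet at 3, so that is the treewidth.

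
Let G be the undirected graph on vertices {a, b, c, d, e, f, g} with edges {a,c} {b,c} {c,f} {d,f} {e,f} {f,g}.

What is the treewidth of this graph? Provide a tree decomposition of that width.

Treewidth 1.
Bags: B1 = {c, f}  B2 = {a, c}  B3 = {b, c}  B4 = {f, g}  B5 = {d, f}  B6 = {e, f}
Tree: B1–B2, B1–B3, B1–B4, B4–B5, B4–B6

Each bag holds 2 vertices, so the decomposition has width 1, which upper-bounds the treewidth. G has an edge, so its treewidth is at least 1. Therefore the treewidth is 1.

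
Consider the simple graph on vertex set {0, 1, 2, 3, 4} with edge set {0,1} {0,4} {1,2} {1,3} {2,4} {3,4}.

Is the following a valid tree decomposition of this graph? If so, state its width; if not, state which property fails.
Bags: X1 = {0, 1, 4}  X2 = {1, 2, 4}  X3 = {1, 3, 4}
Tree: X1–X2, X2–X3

Yes; width 2.

Every vertex of G appears in some bag (union = {0, 1, 2, 3, 4}); every edge is covered by a bag; and for each vertex v the set of bags containing v is connected in the bag tree. The decomposition is therefore valid. The largest bag has 3 vertices, so the width is 2.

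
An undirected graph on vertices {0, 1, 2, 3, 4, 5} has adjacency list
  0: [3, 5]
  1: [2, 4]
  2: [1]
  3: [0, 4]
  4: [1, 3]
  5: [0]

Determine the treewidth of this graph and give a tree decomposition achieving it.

Treewidth 1.
One optimal decomposition is:
Bags: B1 = {1, 2}  B2 = {1, 4}  B3 = {3, 4}  B4 = {0, 3}  B5 = {0, 5}
Tree: B1–B2, B2–B3, B3–B4, B4–B5

Every bag has size at most 2, so the width is 2 − 1 = 1 and tw(G) ≤ 1. Any graph with an edge has treewidth ≥ 1, and G has the edge 2–1. Combining the bounds, tw(G) = 1.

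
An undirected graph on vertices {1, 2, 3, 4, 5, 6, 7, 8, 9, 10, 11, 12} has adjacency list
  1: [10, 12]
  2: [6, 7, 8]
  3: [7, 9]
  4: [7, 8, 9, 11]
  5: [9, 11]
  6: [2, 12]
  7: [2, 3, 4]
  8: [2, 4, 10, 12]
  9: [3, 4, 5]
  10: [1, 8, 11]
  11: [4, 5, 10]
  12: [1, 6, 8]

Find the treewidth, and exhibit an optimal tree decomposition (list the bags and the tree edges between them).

Treewidth 3.
One such decomposition:
Bags: B1 = {3, 5, 9, 11}  B2 = {3, 4, 9, 11}  B3 = {3, 4, 7, 11}  B4 = {4, 7, 10, 11}  B5 = {4, 7, 8, 10}  B6 = {2, 7, 8, 10}  B7 = {1, 2, 8, 10}  B8 = {1, 2, 8, 12}  B9 = {1, 2, 6, 12}
Tree: B1–B2, B2–B3, B3–B4, B4–B5, B5–B6, B6–B7, B7–B8, B8–B9

Each bag holds 4 vertices, so the decomposition has width 3, which upper-bounds the treewidth. For the lower bound: the 4 vertex sets {3,5,9}, {11}, {4}, {2,7,8,10} are disjoint, each induces a connected subgraph, and every pair is joined by at least one edge of G. Contracting each set to a single vertex therefore yields K_{4} as a minor, and since treewidth is minor-monotone, tw(G) ≥ tw(K_{4}) = 3. Hence tw(G) = 3 exactly.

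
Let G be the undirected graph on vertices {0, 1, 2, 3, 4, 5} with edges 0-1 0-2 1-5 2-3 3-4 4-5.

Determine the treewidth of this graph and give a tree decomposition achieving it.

Treewidth 2.
Bags: B1 = {0, 2, 3}  B2 = {0, 1, 3}  B3 = {1, 3, 5}  B4 = {3, 4, 5}
Tree: B1–B2, B2–B3, B3–B4

Every bag has size at most 3, so the width is 3 − 1 = 2 and tw(G) ≤ 2. Since 3–2–0–1–5–4–3 is a cycle in G, G is not acyclic. Forests are exactly the graphs of treewidth ≤ 1, so tw(G) ≥ 2. Combining the bounds, tw(G) = 2.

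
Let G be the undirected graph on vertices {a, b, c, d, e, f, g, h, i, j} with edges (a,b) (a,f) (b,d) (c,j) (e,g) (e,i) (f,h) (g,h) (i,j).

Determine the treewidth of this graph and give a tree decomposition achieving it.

Treewidth 1.
Bags: B1 = {c, j}  B2 = {i, j}  B3 = {e, i}  B4 = {e, g}  B5 = {g, h}  B6 = {f, h}  B7 = {a, f}  B8 = {a, b}  B9 = {b, d}
Tree: B1–B2, B2–B3, B3–B4, B4–B5, B5–B6, B6–B7, B7–B8, B8–B9

Every bag has size at most 2, so the width is 2 − 1 = 1 and tw(G) ≤ 1. Any graph with an edge has treewidth ≥ 1, and G has the edge c–j. Hence tw(G) = 1 exactly.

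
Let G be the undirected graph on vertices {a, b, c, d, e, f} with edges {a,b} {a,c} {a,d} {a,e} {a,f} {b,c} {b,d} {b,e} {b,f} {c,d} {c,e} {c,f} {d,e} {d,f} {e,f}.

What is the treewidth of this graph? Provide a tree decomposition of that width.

Treewidth 5.
One such decomposition:
Bags: B1 = {a, b, c, d, e, f}
Tree: (single bag)

A single bag containing all 6 vertices is trivially a valid decomposition of width 5. For the lower bound, the 6 vertices {a, b, c, d, e, f} are pairwise adjacent, and any tree decomposition puts a clique entirely inside one bag — forcing width ≥ 5. Therefore the treewidth is 5.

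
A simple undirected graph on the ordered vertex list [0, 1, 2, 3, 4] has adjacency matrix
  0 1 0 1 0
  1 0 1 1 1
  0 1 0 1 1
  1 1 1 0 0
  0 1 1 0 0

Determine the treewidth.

A width-2 tree decomposition is:
Bags: B1 = {0, 1, 3}  B2 = {1, 2, 3}  B3 = {1, 2, 4}
Tree: B1–B2, B2–B3
Every bag has size at most 3, so the width is 3 − 1 = 2 and tw(G) ≤ 2. Conversely, {0, 1, 3} is a clique of size 3, and the vertices of any clique must share a bag in every tree decomposition; so some bag has ≥ 3 vertices and tw(G) ≥ 2. Therefore the treewidth is 2.

2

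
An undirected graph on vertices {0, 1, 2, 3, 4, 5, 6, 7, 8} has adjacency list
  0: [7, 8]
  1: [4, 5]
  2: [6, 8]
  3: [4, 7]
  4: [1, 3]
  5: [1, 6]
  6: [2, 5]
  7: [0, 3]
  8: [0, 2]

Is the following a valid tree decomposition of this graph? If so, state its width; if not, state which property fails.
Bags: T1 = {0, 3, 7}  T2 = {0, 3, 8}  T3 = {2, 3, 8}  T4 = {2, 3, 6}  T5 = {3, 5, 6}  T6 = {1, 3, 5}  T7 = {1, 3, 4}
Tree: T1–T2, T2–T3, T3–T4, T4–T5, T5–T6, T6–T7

Yes; width 2.

Checking the three conditions: (i) the bags cover all of {0, 1, 2, 3, 4, 5, 6, 7, 8}; (ii) for each edge, some bag contains both endpoints; (iii) the bags containing any fixed vertex form a subtree. All hold, so the decomposition is valid with width 3 − 1 = 2.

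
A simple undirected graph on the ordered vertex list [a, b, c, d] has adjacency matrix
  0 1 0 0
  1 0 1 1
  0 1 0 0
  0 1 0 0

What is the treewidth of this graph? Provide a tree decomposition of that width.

Treewidth 1.
One such decomposition:
Bags: B1 = {b, c}  B2 = {a, b}  B3 = {b, d}
Tree: B1–B2, B1–B3

Every bag has size at most 2, so the width is 2 − 1 = 1 and tw(G) ≤ 1. G has an edge, so its treewidth is at least 1. The upper and lower bounds meet at 1, so that is the treewidth.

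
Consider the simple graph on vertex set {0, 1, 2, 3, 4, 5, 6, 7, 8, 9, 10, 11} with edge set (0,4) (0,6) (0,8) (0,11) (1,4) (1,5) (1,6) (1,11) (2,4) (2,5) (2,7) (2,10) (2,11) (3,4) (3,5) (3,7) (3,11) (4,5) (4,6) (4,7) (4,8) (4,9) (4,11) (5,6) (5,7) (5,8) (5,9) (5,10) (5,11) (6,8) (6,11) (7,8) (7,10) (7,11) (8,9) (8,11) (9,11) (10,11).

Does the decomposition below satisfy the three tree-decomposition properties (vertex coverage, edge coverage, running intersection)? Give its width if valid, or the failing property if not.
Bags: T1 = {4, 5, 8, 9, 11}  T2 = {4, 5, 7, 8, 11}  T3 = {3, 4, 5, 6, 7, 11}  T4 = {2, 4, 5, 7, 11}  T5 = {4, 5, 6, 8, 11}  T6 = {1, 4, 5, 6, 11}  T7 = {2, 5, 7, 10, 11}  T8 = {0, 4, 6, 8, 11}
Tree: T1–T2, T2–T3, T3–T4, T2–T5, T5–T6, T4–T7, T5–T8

A tree decomposition must satisfy three properties: every vertex lies in some bag; for every edge, both endpoints lie together in some bag; and for every vertex, the bags containing it form a connected subtree. Here bags containing vertex 6 are not connected in the tree, so the decomposition is invalid.

No — bags containing vertex 6 are not connected in the tree.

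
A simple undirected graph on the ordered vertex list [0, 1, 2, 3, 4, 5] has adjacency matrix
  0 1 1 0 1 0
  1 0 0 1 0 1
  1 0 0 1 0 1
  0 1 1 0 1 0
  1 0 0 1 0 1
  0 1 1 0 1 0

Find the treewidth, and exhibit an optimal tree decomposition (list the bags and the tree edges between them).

Every bag has size at most 4, so the width is 4 − 1 = 3 and tw(G) ≤ 3. For the lower bound: the 4 vertex sets {1,5}, {0,4}, {3}, {2} are disjoint, each induces a connected subgraph, and every pair is joined by at least one edge of G. Contracting each set to a single vertex therefore yields K_{4} as a minor, and since treewidth is minor-monotone, tw(G) ≥ tw(K_{4}) = 3. The upper and lower bounds meet at 3, so that is the treewidth.

Treewidth 3.
One such decomposition:
Bags: B1 = {0, 1, 3, 5}  B2 = {0, 3, 4, 5}  B3 = {0, 2, 3, 5}
Tree: B1–B2, B2–B3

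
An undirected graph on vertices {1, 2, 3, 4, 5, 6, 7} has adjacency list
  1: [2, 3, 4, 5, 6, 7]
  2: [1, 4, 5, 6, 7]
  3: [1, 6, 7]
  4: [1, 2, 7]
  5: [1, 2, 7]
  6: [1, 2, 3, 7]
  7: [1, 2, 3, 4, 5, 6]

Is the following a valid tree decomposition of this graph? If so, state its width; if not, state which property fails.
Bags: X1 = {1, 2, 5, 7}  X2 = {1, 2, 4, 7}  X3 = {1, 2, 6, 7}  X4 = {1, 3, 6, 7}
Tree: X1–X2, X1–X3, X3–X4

Yes; width 3.

Checking the three conditions: (i) the bags cover all of {1, 2, 3, 4, 5, 6, 7}; (ii) for each edge, some bag contains both endpoints; (iii) the bags containing any fixed vertex form a subtree. All hold, so the decomposition is valid with width 4 − 1 = 3.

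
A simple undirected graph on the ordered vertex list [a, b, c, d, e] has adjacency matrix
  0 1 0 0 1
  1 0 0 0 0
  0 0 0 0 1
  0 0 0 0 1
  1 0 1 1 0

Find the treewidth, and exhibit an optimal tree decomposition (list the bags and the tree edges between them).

Treewidth 1.
One optimal decomposition is:
Bags: B1 = {d, e}  B2 = {c, e}  B3 = {a, e}  B4 = {a, b}
Tree: B1–B2, B1–B3, B3–B4

Each bag holds 2 vertices, so the decomposition has width 1, which upper-bounds the treewidth. Since G has at least one edge (e.g. d–e), it is not an edgeless graph, so tw(G) ≥ 1. The upper and lower bounds meet at 1, so that is the treewidth.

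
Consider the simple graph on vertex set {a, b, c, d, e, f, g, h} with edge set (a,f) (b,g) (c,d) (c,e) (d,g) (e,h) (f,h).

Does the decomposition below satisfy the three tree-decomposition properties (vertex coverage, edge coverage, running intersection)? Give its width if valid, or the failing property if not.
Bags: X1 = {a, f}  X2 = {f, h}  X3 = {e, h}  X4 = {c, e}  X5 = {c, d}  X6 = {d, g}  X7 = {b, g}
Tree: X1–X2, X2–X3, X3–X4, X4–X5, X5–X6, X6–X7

Every vertex of G appears in some bag (union = {a, b, c, d, e, f, g, h}); every edge is covered by a bag; and for each vertex v the set of bags containing v is connected in the bag tree. The decomposition is therefore valid. The largest bag has 2 vertices, so the width is 1.

Yes; width 1.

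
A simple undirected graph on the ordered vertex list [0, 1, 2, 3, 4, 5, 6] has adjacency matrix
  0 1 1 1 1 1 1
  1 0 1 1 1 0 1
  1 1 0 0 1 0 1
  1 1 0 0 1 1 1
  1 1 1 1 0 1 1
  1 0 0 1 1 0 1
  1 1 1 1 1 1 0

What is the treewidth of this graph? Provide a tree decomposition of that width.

Each bag holds 5 vertices, so the decomposition has width 4, which upper-bounds the treewidth. For the lower bound, the 5 vertices {0, 1, 2, 4, 6} are pairwise adjacent, and any tree decomposition puts a clique entirely inside one bag — forcing width ≥ 4. Therefore the treewidth is 4.

Treewidth 4.
One such decomposition:
Bags: B1 = {0, 1, 3, 4, 6}  B2 = {0, 3, 4, 5, 6}  B3 = {0, 1, 2, 4, 6}
Tree: B1–B2, B1–B3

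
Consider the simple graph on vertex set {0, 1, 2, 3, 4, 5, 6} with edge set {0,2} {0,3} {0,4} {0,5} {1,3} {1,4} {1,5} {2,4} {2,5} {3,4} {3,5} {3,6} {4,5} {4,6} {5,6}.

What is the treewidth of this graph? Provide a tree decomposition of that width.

Treewidth 3.
Bags: B1 = {0, 3, 4, 5}  B2 = {1, 3, 4, 5}  B3 = {3, 4, 5, 6}  B4 = {0, 2, 4, 5}
Tree: B1–B2, B1–B3, B1–B4

Each bag holds 4 vertices, so the decomposition has width 3, which upper-bounds the treewidth. Conversely, {0, 2, 4, 5} is a clique of size 4, and the vertices of any clique must share a bag in every tree decomposition; so some bag has ≥ 4 vertices and tw(G) ≥ 3. The upper and lower bounds meet at 3, so that is the treewidth.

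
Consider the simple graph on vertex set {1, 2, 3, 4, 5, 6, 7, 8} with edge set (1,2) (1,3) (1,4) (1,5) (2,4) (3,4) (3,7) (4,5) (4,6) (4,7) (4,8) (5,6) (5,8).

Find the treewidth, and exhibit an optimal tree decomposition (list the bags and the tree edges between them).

Treewidth 2.
One such decomposition:
Bags: B1 = {4, 5, 6}  B2 = {4, 5, 8}  B3 = {1, 4, 5}  B4 = {1, 2, 4}  B5 = {1, 3, 4}  B6 = {3, 4, 7}
Tree: B1–B2, B2–B3, B3–B4, B4–B5, B5–B6

The largest bag has 3 vertices, giving width 2; this decomposition certifies tw(G) ≤ 2. On the other hand G contains the 3-clique {4, 5, 8}. A clique must lie in a single bag of any decomposition, so no decomposition can have width below 2. Hence tw(G) = 2 exactly.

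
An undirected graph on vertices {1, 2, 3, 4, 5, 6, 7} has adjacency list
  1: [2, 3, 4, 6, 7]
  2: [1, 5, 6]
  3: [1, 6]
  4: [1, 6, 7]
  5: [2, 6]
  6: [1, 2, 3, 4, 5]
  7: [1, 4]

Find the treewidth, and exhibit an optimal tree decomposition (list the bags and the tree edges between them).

Treewidth 2.
Bags: B1 = {1, 2, 6}  B2 = {1, 4, 6}  B3 = {1, 4, 7}  B4 = {1, 3, 6}  B5 = {2, 5, 6}
Tree: B1–B2, B2–B3, B1–B4, B1–B5

The largest bag has 3 vertices, giving width 2; this decomposition certifies tw(G) ≤ 2. On the other hand G contains the 3-clique {1, 2, 6}. A clique must lie in a single bag of any decomposition, so no decomposition can have width below 2. The upper and lower bounds meet at 2, so that is the treewidth.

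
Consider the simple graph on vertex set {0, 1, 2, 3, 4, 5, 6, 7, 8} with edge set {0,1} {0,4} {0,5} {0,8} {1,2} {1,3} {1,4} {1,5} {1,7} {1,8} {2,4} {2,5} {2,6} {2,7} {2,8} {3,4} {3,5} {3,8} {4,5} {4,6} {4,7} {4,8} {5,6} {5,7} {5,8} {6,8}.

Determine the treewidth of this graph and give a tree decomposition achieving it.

The largest bag has 5 vertices, giving width 4; this decomposition certifies tw(G) ≤ 4. For the lower bound, the 5 vertices {0, 1, 4, 5, 8} are pairwise adjacent, and any tree decomposition puts a clique entirely inside one bag — forcing width ≥ 4. Therefore the treewidth is 4.

Treewidth 4.
One optimal decomposition is:
Bags: B1 = {0, 1, 4, 5, 8}  B2 = {1, 2, 4, 5, 8}  B3 = {1, 2, 4, 5, 7}  B4 = {2, 4, 5, 6, 8}  B5 = {1, 3, 4, 5, 8}
Tree: B1–B2, B2–B3, B2–B4, B2–B5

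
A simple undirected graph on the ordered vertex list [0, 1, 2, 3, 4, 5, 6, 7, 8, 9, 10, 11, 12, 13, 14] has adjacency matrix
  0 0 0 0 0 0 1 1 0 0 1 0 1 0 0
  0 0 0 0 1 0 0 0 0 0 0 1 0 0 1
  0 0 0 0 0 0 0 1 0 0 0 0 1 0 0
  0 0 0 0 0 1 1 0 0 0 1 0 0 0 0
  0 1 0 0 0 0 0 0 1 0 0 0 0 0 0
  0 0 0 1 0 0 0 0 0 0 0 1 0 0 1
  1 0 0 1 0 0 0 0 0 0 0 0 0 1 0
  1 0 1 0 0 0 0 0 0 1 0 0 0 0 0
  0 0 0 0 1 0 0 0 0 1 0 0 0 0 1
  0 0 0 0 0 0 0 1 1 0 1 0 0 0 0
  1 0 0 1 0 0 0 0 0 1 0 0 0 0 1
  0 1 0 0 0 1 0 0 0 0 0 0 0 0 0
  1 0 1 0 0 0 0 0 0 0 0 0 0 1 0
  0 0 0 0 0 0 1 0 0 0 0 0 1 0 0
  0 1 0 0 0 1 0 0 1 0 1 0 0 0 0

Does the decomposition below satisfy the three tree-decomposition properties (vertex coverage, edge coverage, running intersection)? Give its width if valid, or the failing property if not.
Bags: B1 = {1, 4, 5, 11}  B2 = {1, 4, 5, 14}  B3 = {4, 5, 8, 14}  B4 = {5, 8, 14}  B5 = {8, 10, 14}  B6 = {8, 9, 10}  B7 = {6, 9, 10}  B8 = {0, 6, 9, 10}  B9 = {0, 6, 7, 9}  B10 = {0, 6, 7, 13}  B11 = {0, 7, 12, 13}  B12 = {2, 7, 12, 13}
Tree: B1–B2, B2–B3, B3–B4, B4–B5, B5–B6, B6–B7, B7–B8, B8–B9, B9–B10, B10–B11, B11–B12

No — vertex 3 appears in no bag.

A tree decomposition must satisfy three properties: every vertex lies in some bag; for every edge, both endpoints lie together in some bag; and for every vertex, the bags containing it form a connected subtree. Here vertex 3 appears in no bag, so the decomposition is invalid.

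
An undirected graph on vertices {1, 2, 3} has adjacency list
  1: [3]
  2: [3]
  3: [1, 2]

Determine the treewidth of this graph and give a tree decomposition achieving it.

The largest bag has 2 vertices, giving width 1; this decomposition certifies tw(G) ≤ 1. Any graph with an edge has treewidth ≥ 1, and G has the edge 3–1. Combining the bounds, tw(G) = 1.

Treewidth 1.
Bags: B1 = {1, 3}  B2 = {2, 3}
Tree: B1–B2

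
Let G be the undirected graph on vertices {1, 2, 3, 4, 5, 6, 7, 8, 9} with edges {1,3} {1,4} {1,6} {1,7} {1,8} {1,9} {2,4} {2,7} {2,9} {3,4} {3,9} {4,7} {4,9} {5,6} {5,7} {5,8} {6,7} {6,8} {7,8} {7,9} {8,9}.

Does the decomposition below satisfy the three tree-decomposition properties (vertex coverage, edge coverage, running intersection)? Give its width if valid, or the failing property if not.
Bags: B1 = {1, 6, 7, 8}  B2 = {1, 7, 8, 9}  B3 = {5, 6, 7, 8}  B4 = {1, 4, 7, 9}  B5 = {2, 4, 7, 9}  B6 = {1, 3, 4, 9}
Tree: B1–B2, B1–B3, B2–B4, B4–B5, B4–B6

Vertex coverage: the bags together contain {1, 2, 3, 4, 5, 6, 7, 8, 9}, the full vertex set. Edge coverage: each edge of G has both endpoints in at least one bag. Running intersection: for every vertex, the bags containing it form a connected subtree. All three properties hold, so this is a valid tree decomposition of width max|bag| − 1 = 3, and hence tw(G) ≤ 3.

Yes; width 3.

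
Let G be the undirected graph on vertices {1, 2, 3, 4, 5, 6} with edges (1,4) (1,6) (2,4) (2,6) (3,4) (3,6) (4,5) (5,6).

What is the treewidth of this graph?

A width-2 tree decomposition is:
Bags: B1 = {1, 4, 6}  B2 = {4, 5, 6}  B3 = {3, 4, 6}  B4 = {2, 4, 6}
Tree: B1–B2, B2–B3, B3–B4
Each bag holds 3 vertices, so the decomposition has width 2, which upper-bounds the treewidth. For the lower bound, G contains the cycle 1–4–5–6–1, so G is not a forest; only forests have treewidth ≤ 1, hence tw(G) ≥ 2. Therefore the treewidth is 2.

2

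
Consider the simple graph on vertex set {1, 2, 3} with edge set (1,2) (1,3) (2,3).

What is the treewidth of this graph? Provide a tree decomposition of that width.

With just one bag of size 3, the width is 3 − 1 = 2, so tw(G) ≤ 2. On the other hand G contains the 3-clique {1, 2, 3}. A clique must lie in a single bag of any decomposition, so no decomposition can have width below 2. Hence tw(G) = 2 exactly.

Treewidth 2.
Bags: B1 = {1, 2, 3}
Tree: (single bag)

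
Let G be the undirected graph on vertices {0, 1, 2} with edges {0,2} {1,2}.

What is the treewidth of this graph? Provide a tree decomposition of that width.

The largest bag has 2 vertices, giving width 1; this decomposition certifies tw(G) ≤ 1. Since G has at least one edge (e.g. 0–2), it is not an edgeless graph, so tw(G) ≥ 1. Therefore the treewidth is 1.

Treewidth 1.
One such decomposition:
Bags: B1 = {0, 2}  B2 = {1, 2}
Tree: B1–B2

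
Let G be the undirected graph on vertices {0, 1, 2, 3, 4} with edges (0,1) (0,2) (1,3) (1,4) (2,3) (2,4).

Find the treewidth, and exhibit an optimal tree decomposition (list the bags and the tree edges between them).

Treewidth 2.
One optimal decomposition is:
Bags: B1 = {1, 2, 4}  B2 = {0, 1, 2}  B3 = {1, 2, 3}
Tree: B1–B2, B2–B3

Every bag has size at most 3, so the width is 3 − 1 = 2 and tw(G) ≤ 2. Since 1–4–2–0–1 is a cycle in G, G is not acyclic. Forests are exactly the graphs of treewidth ≤ 1, so tw(G) ≥ 2. Combining the bounds, tw(G) = 2.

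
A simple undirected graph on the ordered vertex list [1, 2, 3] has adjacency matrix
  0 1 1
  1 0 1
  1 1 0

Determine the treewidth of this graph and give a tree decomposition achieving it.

A single bag containing all 3 vertices is trivially a valid decomposition of width 2. Conversely, {1, 2, 3} is a clique of size 3, and the vertices of any clique must share a bag in every tree decomposition; so some bag has ≥ 3 vertices and tw(G) ≥ 2. Therefore the treewidth is 2.

Treewidth 2.
Bags: B1 = {1, 2, 3}
Tree: (single bag)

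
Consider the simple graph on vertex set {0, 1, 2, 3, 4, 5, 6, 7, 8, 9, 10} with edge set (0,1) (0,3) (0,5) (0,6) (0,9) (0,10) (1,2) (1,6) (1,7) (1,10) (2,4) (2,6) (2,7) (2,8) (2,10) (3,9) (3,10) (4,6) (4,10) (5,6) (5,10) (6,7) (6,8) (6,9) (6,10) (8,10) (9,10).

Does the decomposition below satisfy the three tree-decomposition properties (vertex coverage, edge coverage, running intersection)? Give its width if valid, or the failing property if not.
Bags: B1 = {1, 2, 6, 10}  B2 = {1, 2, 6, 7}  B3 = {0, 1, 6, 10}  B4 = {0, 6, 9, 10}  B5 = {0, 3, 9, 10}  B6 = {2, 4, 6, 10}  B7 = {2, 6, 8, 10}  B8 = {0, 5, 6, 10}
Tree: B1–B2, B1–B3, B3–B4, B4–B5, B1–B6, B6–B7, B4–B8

Every vertex of G appears in some bag (union = {0, 1, 2, 3, 4, 5, 6, 7, 8, 9, 10}); every edge is covered by a bag; and for each vertex v the set of bags containing v is connected in the bag tree. The decomposition is therefore valid. The largest bag has 4 vertices, so the width is 3.

Yes; width 3.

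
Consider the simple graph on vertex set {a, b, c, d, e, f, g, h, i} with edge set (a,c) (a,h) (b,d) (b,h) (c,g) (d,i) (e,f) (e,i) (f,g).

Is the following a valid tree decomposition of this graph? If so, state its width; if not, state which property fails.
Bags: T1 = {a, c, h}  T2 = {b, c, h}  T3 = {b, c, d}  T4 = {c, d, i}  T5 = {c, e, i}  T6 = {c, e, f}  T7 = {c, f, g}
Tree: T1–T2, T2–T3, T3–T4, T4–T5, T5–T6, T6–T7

Yes; width 2.

Vertex coverage: the bags together contain {a, b, c, d, e, f, g, h, i}, the full vertex set. Edge coverage: each edge of G has both endpoints in at least one bag. Running intersection: for every vertex, the bags containing it form a connected subtree. All three properties hold, so this is a valid tree decomposition of width max|bag| − 1 = 2, and hence tw(G) ≤ 2.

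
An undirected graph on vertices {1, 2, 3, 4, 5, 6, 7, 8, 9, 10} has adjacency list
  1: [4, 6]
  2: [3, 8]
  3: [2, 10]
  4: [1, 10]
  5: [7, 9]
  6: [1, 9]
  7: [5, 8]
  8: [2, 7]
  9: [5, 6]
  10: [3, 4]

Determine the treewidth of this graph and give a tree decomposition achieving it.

Every bag has size at most 3, so the width is 3 − 1 = 2 and tw(G) ≤ 2. The edges 9–5–7–8–2–3–10–4–1–6–9 form a cycle, so G is not a tree and its treewidth is at least 2. The upper and lower bounds meet at 2, so that is the treewidth.

Treewidth 2.
One such decomposition:
Bags: B1 = {5, 7, 9}  B2 = {7, 8, 9}  B3 = {2, 8, 9}  B4 = {2, 3, 9}  B5 = {3, 9, 10}  B6 = {4, 9, 10}  B7 = {1, 4, 9}  B8 = {1, 6, 9}
Tree: B1–B2, B2–B3, B3–B4, B4–B5, B5–B6, B6–B7, B7–B8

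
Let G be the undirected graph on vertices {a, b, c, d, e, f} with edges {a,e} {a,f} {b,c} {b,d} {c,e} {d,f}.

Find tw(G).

A width-2 tree decomposition is:
Bags: B1 = {a, e, f}  B2 = {c, e, f}  B3 = {b, c, f}  B4 = {b, d, f}
Tree: B1–B2, B2–B3, B3–B4
The largest bag has 3 vertices, giving width 2; this decomposition certifies tw(G) ≤ 2. For the lower bound, G contains the cycle f–a–e–c–b–d–f, so G is not a forest; only forests have treewidth ≤ 1, hence tw(G) ≥ 2. Combining the bounds, tw(G) = 2.

2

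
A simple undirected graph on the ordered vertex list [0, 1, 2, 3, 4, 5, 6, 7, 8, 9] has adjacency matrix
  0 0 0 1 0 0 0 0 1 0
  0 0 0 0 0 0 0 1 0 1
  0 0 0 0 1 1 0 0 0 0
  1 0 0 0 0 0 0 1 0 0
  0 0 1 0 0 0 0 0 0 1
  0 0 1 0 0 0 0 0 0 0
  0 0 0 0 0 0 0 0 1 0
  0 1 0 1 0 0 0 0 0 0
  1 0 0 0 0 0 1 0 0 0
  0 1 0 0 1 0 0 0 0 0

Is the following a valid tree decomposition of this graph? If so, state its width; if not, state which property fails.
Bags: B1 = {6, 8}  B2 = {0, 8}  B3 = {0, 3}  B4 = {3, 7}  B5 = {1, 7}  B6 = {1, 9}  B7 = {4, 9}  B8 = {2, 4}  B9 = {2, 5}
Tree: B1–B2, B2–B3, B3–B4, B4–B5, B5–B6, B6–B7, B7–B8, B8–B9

Checking the three conditions: (i) the bags cover all of {0, 1, 2, 3, 4, 5, 6, 7, 8, 9}; (ii) for each edge, some bag contains both endpoints; (iii) the bags containing any fixed vertex form a subtree. All hold, so the decomposition is valid with width 2 − 1 = 1.

Yes; width 1.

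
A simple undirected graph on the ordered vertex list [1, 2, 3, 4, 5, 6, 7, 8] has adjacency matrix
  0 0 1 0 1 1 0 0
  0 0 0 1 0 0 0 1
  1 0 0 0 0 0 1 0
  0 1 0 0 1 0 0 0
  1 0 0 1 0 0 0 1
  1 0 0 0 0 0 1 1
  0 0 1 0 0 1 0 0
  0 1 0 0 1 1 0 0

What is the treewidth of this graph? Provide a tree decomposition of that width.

The largest bag has 3 vertices, giving width 2; this decomposition certifies tw(G) ≤ 2. The edges 4–2–8–5–4 form a cycle, so G is not a tree and its treewidth is at least 2. Therefore the treewidth is 2.

Treewidth 2.
One such decomposition:
Bags: B1 = {2, 4, 5}  B2 = {2, 5, 8}  B3 = {1, 5, 8}  B4 = {1, 6, 8}  B5 = {1, 3, 6}  B6 = {3, 6, 7}
Tree: B1–B2, B2–B3, B3–B4, B4–B5, B5–B6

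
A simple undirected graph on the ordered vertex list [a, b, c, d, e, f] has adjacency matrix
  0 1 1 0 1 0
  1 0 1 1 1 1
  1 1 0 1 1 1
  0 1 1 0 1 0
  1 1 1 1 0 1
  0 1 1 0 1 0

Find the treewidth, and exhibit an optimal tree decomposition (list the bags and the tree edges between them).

Each bag holds 4 vertices, so the decomposition has width 3, which upper-bounds the treewidth. For the lower bound, the 4 vertices {b, c, d, e} are pairwise adjacent, and any tree decomposition puts a clique entirely inside one bag — forcing width ≥ 3. Therefore the treewidth is 3.

Treewidth 3.
Bags: B1 = {b, c, d, e}  B2 = {b, c, e, f}  B3 = {a, b, c, e}
Tree: B1–B2, B2–B3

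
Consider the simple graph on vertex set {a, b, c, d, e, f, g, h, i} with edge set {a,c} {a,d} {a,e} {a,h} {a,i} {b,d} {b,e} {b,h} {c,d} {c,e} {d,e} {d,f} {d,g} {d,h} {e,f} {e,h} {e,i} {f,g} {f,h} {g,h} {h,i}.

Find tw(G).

3

A width-3 tree decomposition is:
Bags: B1 = {d, e, f, h}  B2 = {a, d, e, h}  B3 = {b, d, e, h}  B4 = {a, c, d, e}  B5 = {d, f, g, h}  B6 = {a, e, h, i}
Tree: B1–B2, B1–B3, B2–B4, B1–B5, B2–B6
The largest bag has 4 vertices, giving width 3; this decomposition certifies tw(G) ≤ 3. For the lower bound, the 4 vertices {d, f, g, h} are pairwise adjacent, and any tree decomposition puts a clique entirely inside one bag — forcing width ≥ 3. Hence tw(G) = 3 exactly.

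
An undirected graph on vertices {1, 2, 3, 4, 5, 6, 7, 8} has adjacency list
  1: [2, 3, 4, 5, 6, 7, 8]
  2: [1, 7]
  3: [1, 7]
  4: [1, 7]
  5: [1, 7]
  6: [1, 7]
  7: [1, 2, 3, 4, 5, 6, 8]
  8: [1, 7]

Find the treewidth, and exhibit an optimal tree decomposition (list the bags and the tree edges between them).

The largest bag has 3 vertices, giving width 2; this decomposition certifies tw(G) ≤ 2. For the lower bound, the 3 vertices {1, 2, 7} are pairwise adjacent, and any tree decomposition puts a clique entirely inside one bag — forcing width ≥ 2. Hence tw(G) = 2 exactly.

Treewidth 2.
Bags: B1 = {1, 7, 8}  B2 = {1, 2, 7}  B3 = {1, 6, 7}  B4 = {1, 4, 7}  B5 = {1, 3, 7}  B6 = {1, 5, 7}
Tree: B1–B2, B1–B3, B1–B4, B2–B5, B4–B6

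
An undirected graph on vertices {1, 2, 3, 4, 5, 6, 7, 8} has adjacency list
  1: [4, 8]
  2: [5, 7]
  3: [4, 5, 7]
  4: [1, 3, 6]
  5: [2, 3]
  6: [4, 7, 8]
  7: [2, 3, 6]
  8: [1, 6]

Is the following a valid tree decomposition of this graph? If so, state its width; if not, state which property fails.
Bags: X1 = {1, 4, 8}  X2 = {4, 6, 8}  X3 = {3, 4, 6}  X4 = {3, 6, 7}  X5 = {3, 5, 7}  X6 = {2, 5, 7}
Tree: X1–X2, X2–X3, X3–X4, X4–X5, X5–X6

Checking the three conditions: (i) the bags cover all of {1, 2, 3, 4, 5, 6, 7, 8}; (ii) for each edge, some bag contains both endpoints; (iii) the bags containing any fixed vertex form a subtree. All hold, so the decomposition is valid with width 3 − 1 = 2.

Yes; width 2.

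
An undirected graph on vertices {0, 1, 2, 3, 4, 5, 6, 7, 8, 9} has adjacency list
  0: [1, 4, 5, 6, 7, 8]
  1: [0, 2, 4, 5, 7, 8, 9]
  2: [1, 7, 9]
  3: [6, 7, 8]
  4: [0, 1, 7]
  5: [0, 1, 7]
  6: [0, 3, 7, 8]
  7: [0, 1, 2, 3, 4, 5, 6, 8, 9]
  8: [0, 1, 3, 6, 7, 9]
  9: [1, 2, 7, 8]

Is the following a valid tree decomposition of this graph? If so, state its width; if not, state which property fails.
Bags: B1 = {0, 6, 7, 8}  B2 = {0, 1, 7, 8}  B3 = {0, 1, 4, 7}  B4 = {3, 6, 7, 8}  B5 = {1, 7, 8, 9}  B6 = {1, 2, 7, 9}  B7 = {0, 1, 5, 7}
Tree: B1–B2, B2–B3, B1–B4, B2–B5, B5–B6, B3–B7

Yes; width 3.

Checking the three conditions: (i) the bags cover all of {0, 1, 2, 3, 4, 5, 6, 7, 8, 9}; (ii) for each edge, some bag contains both endpoints; (iii) the bags containing any fixed vertex form a subtree. All hold, so the decomposition is valid with width 4 − 1 = 3.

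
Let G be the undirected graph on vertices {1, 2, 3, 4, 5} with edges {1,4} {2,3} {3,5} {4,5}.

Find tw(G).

1

A width-1 tree decomposition is:
Bags: B1 = {1, 4}  B2 = {4, 5}  B3 = {3, 5}  B4 = {2, 3}
Tree: B1–B2, B2–B3, B3–B4
The largest bag has 2 vertices, giving width 1; this decomposition certifies tw(G) ≤ 1. G has an edge, so its treewidth is at least 1. The upper and lower bounds meet at 1, so that is the treewidth.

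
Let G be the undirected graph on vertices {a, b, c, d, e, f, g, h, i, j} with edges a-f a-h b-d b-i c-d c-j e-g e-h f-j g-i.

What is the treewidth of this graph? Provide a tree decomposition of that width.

Treewidth 2.
One optimal decomposition is:
Bags: B1 = {a, f, h}  B2 = {e, f, h}  B3 = {e, f, g}  B4 = {f, g, i}  B5 = {b, f, i}  B6 = {b, d, f}  B7 = {c, d, f}  B8 = {c, f, j}
Tree: B1–B2, B2–B3, B3–B4, B4–B5, B5–B6, B6–B7, B7–B8

The largest bag has 3 vertices, giving width 2; this decomposition certifies tw(G) ≤ 2. For the lower bound, G contains the cycle f–a–h–e–g–i–b–d–c–j–f, so G is not a forest; only forests have treewidth ≤ 1, hence tw(G) ≥ 2. Combining the bounds, tw(G) = 2.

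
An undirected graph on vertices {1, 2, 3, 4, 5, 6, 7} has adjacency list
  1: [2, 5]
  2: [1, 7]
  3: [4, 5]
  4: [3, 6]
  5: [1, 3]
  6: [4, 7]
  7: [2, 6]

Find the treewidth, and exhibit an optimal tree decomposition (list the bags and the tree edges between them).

Treewidth 2.
Bags: B1 = {2, 6, 7}  B2 = {1, 2, 6}  B3 = {1, 5, 6}  B4 = {3, 5, 6}  B5 = {3, 4, 6}
Tree: B1–B2, B2–B3, B3–B4, B4–B5

Each bag holds 3 vertices, so the decomposition has width 2, which upper-bounds the treewidth. For the lower bound, G contains the cycle 6–7–2–1–5–3–4–6, so G is not a forest; only forests have treewidth ≤ 1, hence tw(G) ≥ 2. The upper and lower bounds meet at 2, so that is the treewidth.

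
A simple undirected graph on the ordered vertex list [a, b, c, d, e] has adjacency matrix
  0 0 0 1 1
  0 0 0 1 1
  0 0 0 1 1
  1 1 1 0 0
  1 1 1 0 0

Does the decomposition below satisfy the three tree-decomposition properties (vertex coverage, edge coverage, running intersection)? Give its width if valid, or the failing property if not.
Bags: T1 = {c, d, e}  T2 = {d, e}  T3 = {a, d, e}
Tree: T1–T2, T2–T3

No — vertex b appears in no bag.

A tree decomposition must satisfy three properties: every vertex lies in some bag; for every edge, both endpoints lie together in some bag; and for every vertex, the bags containing it form a connected subtree. Here vertex b appears in no bag, so the decomposition is invalid.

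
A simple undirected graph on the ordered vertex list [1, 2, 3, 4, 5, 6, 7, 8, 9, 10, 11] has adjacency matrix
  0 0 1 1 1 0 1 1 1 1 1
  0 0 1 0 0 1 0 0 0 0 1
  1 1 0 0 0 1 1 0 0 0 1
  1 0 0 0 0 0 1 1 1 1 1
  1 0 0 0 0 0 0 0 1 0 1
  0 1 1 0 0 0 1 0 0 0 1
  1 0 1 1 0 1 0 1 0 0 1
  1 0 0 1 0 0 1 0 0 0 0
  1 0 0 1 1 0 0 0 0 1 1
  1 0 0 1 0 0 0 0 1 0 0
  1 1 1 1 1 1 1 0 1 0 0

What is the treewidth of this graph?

A width-3 tree decomposition is:
Bags: B1 = {1, 4, 7, 8}  B2 = {1, 4, 7, 11}  B3 = {1, 4, 9, 11}  B4 = {1, 3, 7, 11}  B5 = {3, 6, 7, 11}  B6 = {2, 3, 6, 11}  B7 = {1, 5, 9, 11}  B8 = {1, 4, 9, 10}
Tree: B1–B2, B2–B3, B2–B4, B4–B5, B5–B6, B3–B7, B3–B8
Every bag has size at most 4, so the width is 4 − 1 = 3 and tw(G) ≤ 3. For the lower bound, the 4 vertices {1, 3, 7, 11} are pairwise adjacent, and any tree decomposition puts a clique entirely inside one bag — forcing width ≥ 3. Hence tw(G) = 3 exactly.

3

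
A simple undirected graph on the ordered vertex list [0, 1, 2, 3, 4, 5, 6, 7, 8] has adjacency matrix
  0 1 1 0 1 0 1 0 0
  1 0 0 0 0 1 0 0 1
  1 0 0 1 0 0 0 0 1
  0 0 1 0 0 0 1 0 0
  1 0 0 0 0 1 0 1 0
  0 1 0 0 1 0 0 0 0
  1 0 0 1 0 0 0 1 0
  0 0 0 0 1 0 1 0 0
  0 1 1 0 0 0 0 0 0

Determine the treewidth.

A width-3 tree decomposition is:
Bags: B1 = {3, 4, 6, 7}  B2 = {0, 3, 4, 6}  B3 = {0, 2, 3, 4}  B4 = {0, 2, 4, 5}  B5 = {0, 1, 2, 5}  B6 = {1, 2, 5, 8}
Tree: B1–B2, B2–B3, B3–B4, B4–B5, B5–B6
Each bag holds 4 vertices, so the decomposition has width 3, which upper-bounds the treewidth. For the lower bound: the 4 vertex sets {3,6,7}, {4}, {0}, {1,2,5,8} are disjoint, each induces a connected subgraph, and every pair is joined by at least one edge of G. Contracting each set to a single vertex therefore yields K_{4} as a minor, and since treewidth is minor-monotone, tw(G) ≥ tw(K_{4}) = 3. The upper and lower bounds meet at 3, so that is the treewidth.

3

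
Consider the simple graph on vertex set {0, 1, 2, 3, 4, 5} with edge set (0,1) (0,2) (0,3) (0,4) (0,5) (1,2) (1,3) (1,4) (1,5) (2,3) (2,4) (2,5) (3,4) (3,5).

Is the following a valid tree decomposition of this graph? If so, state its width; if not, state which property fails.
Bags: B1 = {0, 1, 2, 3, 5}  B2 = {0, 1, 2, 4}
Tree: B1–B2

A tree decomposition must satisfy three properties: every vertex lies in some bag; for every edge, both endpoints lie together in some bag; and for every vertex, the bags containing it form a connected subtree. Here edge (3,4) lies in no bag, so the decomposition is invalid.

No — edge (3,4) lies in no bag.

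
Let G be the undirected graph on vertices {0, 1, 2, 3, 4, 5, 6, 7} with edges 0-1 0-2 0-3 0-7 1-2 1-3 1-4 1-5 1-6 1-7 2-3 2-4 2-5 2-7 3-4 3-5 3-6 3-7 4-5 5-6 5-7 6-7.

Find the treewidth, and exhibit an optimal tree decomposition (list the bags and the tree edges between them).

Each bag holds 5 vertices, so the decomposition has width 4, which upper-bounds the treewidth. On the other hand G contains the 5-clique {0, 1, 2, 3, 7}. A clique must lie in a single bag of any decomposition, so no decomposition can have width below 4. Therefore the treewidth is 4.

Treewidth 4.
Bags: B1 = {1, 2, 3, 5, 7}  B2 = {0, 1, 2, 3, 7}  B3 = {1, 2, 3, 4, 5}  B4 = {1, 3, 5, 6, 7}
Tree: B1–B2, B1–B3, B1–B4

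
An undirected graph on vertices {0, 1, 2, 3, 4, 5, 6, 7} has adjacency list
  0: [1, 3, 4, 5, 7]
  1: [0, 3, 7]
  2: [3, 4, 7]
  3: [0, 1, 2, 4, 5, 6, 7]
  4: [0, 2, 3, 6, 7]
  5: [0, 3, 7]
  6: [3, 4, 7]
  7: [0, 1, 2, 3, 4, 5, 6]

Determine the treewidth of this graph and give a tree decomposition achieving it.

Treewidth 3.
Bags: B1 = {0, 3, 4, 7}  B2 = {0, 1, 3, 7}  B3 = {0, 3, 5, 7}  B4 = {2, 3, 4, 7}  B5 = {3, 4, 6, 7}
Tree: B1–B2, B1–B3, B1–B4, B4–B5

Each bag holds 4 vertices, so the decomposition has width 3, which upper-bounds the treewidth. On the other hand G contains the 4-clique {0, 1, 3, 7}. A clique must lie in a single bag of any decomposition, so no decomposition can have width below 3. Combining the bounds, tw(G) = 3.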